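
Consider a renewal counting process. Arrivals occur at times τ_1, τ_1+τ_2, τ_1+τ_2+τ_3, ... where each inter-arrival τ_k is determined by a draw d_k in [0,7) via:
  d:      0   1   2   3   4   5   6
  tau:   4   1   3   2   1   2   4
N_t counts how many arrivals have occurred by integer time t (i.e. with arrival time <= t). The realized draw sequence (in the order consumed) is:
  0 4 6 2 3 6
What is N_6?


draw d_1=0: τ_1=4, arrival time A_1=4
draw d_2=4: τ_2=1, arrival time A_2=5
draw d_3=6: τ_3=4, arrival time A_3=9
draw d_4=2: τ_4=3, arrival time A_4=12
draw d_5=3: τ_5=2, arrival time A_5=14
draw d_6=6: τ_6=4, arrival time A_6=18
N_t over t=0..6: 0:0 1:0 2:0 3:0 4:1 5:2 6:2

2


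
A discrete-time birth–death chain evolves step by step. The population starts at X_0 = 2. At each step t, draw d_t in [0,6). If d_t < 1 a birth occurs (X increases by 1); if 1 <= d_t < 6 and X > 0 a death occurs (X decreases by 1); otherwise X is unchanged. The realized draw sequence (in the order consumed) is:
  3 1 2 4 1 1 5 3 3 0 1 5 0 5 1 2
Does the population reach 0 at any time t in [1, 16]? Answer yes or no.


t=0: X=2, d=3 → death, X_1=1
t=1: X=1, d=1 → death, X_2=0
t=2: X=0, d=2 → hold, X_3=0
t=3: X=0, d=4 → hold, X_4=0
t=4: X=0, d=1 → hold, X_5=0
t=5: X=0, d=1 → hold, X_6=0
t=6: X=0, d=5 → hold, X_7=0
t=7: X=0, d=3 → hold, X_8=0
t=8: X=0, d=3 → hold, X_9=0
t=9: X=0, d=0 → birth, X_10=1
t=10: X=1, d=1 → death, X_11=0
t=11: X=0, d=5 → hold, X_12=0
t=12: X=0, d=0 → birth, X_13=1
t=13: X=1, d=5 → death, X_14=0
t=14: X=0, d=1 → hold, X_15=0
t=15: X=0, d=2 → hold, X_16=0

yes


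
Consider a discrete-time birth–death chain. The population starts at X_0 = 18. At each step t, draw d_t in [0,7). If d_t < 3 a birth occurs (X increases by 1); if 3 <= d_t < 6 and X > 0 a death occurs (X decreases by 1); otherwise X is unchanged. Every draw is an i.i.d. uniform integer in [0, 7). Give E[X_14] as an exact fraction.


X can drop by at most 1 per step and X_0 = 18 > T = 14, so X_t >= 18 − t >= 4 > 0 for every t <= 14: the floor at 0 (the 'and X > 0' condition) never binds. Hence X_14 = X_0 + Σ_{t<14} Y_t with i.i.d. increments Y_t = y(d_t) ∈ {+1, −1, 0}.
Outcome values over d=0..6: [1, 1, 1, -1, -1, -1, 0]
Σy = 0, Σy² = 6, M = 7
μ = 0/7 = 0,  σ² = 6/7 − (0)² = 6/7
E[X_14] = 18 + 14·(0) = 18

18


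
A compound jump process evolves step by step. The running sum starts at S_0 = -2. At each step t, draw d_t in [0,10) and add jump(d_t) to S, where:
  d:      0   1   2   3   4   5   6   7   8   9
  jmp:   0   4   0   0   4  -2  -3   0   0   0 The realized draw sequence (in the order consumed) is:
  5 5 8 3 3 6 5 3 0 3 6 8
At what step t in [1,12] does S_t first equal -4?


1

t=0: S=-2, d=5, jump=-2, S_1=-4
t=1: S=-4, d=5, jump=-2, S_2=-6
t=2: S=-6, d=8, jump=0, S_3=-6
t=3: S=-6, d=3, jump=0, S_4=-6
t=4: S=-6, d=3, jump=0, S_5=-6
t=5: S=-6, d=6, jump=-3, S_6=-9
t=6: S=-9, d=5, jump=-2, S_7=-11
t=7: S=-11, d=3, jump=0, S_8=-11
t=8: S=-11, d=0, jump=0, S_9=-11
t=9: S=-11, d=3, jump=0, S_10=-11
t=10: S=-11, d=6, jump=-3, S_11=-14
t=11: S=-14, d=8, jump=0, S_12=-14


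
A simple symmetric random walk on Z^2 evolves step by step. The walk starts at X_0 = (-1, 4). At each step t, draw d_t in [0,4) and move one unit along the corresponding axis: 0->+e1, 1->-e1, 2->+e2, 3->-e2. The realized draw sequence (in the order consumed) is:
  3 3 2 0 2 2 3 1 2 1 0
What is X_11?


t=0: X=(-1, 4), d=3 → -e2, X_1=(-1, 3)
t=1: X=(-1, 3), d=3 → -e2, X_2=(-1, 2)
t=2: X=(-1, 2), d=2 → +e2, X_3=(-1, 3)
t=3: X=(-1, 3), d=0 → +e1, X_4=(0, 3)
t=4: X=(0, 3), d=2 → +e2, X_5=(0, 4)
t=5: X=(0, 4), d=2 → +e2, X_6=(0, 5)
t=6: X=(0, 5), d=3 → -e2, X_7=(0, 4)
t=7: X=(0, 4), d=1 → -e1, X_8=(-1, 4)
t=8: X=(-1, 4), d=2 → +e2, X_9=(-1, 5)
t=9: X=(-1, 5), d=1 → -e1, X_10=(-2, 5)
t=10: X=(-2, 5), d=0 → +e1, X_11=(-1, 5)

(-1, 5)


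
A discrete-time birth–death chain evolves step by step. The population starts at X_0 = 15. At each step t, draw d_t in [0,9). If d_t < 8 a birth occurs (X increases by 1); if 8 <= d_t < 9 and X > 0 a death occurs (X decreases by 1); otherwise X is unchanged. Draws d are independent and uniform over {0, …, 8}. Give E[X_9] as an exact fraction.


X can drop by at most 1 per step and X_0 = 15 > T = 9, so X_t >= 15 − t >= 6 > 0 for every t <= 9: the floor at 0 (the 'and X > 0' condition) never binds. Hence X_9 = X_0 + Σ_{t<9} Y_t with i.i.d. increments Y_t = y(d_t) ∈ {+1, −1, 0}.
Outcome values over d=0..8: [1, 1, 1, 1, 1, 1, 1, 1, -1]
Σy = 7, Σy² = 9, M = 9
μ = 7/9 = 7/9,  σ² = 9/9 − (7/9)² = 32/81
E[X_9] = 15 + 9·(7/9) = 22

22


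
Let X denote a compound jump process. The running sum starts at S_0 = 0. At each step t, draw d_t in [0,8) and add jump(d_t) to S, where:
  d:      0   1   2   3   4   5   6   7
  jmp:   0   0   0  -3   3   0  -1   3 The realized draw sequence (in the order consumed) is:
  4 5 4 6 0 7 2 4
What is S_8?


11

t=0: S=0, d=4, jump=3, S_1=3
t=1: S=3, d=5, jump=0, S_2=3
t=2: S=3, d=4, jump=3, S_3=6
t=3: S=6, d=6, jump=-1, S_4=5
t=4: S=5, d=0, jump=0, S_5=5
t=5: S=5, d=7, jump=3, S_6=8
t=6: S=8, d=2, jump=0, S_7=8
t=7: S=8, d=4, jump=3, S_8=11


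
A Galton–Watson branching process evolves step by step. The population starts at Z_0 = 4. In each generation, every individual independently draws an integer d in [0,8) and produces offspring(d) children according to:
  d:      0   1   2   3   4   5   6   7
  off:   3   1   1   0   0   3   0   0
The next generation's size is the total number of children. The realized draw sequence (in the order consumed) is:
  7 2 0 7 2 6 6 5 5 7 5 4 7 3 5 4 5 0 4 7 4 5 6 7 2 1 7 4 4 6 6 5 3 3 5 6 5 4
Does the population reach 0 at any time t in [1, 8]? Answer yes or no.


no

gen 0: Z_0=4, draws=[7, 2, 0, 7], offspring=[0, 1, 3, 0], Z_1=4
gen 1: Z_1=4, draws=[2, 6, 6, 5], offspring=[1, 0, 0, 3], Z_2=4
gen 2: Z_2=4, draws=[5, 7, 5, 4], offspring=[3, 0, 3, 0], Z_3=6
gen 3: Z_3=6, draws=[7, 3, 5, 4, 5, 0], offspring=[0, 0, 3, 0, 3, 3], Z_4=9
gen 4: Z_4=9, draws=[4, 7, 4, 5, 6, 7, 2, 1, 7], offspring=[0, 0, 0, 3, 0, 0, 1, 1, 0], Z_5=5
gen 5: Z_5=5, draws=[4, 4, 6, 6, 5], offspring=[0, 0, 0, 0, 3], Z_6=3
gen 6: Z_6=3, draws=[3, 3, 5], offspring=[0, 0, 3], Z_7=3
gen 7: Z_7=3, draws=[6, 5, 4], offspring=[0, 3, 0], Z_8=3


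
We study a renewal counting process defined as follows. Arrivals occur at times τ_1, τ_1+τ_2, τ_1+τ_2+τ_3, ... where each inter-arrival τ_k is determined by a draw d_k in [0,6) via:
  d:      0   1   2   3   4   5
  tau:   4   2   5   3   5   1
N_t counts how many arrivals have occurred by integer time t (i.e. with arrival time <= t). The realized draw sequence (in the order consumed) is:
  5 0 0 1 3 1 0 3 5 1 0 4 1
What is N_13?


draw d_1=5: τ_1=1, arrival time A_1=1
draw d_2=0: τ_2=4, arrival time A_2=5
draw d_3=0: τ_3=4, arrival time A_3=9
draw d_4=1: τ_4=2, arrival time A_4=11
draw d_5=3: τ_5=3, arrival time A_5=14
draw d_6=1: τ_6=2, arrival time A_6=16
draw d_7=0: τ_7=4, arrival time A_7=20
draw d_8=3: τ_8=3, arrival time A_8=23
draw d_9=5: τ_9=1, arrival time A_9=24
draw d_10=1: τ_10=2, arrival time A_10=26
draw d_11=0: τ_11=4, arrival time A_11=30
draw d_12=4: τ_12=5, arrival time A_12=35
draw d_13=1: τ_13=2, arrival time A_13=37
N_t over t=0..13: 0:0 1:1 2:1 3:1 4:1 5:2 6:2 7:2 8:2 9:3 10:3 11:4 12:4 13:4

4


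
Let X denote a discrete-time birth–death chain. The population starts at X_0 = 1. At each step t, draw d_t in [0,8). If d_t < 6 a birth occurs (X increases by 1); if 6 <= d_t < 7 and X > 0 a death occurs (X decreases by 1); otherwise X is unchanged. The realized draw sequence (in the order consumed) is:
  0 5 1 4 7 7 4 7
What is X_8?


t=0: X=1, d=0 → birth, X_1=2
t=1: X=2, d=5 → birth, X_2=3
t=2: X=3, d=1 → birth, X_3=4
t=3: X=4, d=4 → birth, X_4=5
t=4: X=5, d=7 → hold, X_5=5
t=5: X=5, d=7 → hold, X_6=5
t=6: X=5, d=4 → birth, X_7=6
t=7: X=6, d=7 → hold, X_8=6

6


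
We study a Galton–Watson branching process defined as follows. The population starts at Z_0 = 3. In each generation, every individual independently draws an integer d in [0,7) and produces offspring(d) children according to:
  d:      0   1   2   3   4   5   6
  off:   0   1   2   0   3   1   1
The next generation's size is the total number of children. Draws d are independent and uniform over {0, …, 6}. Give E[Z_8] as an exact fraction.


Outcome values over d=0..6: [0, 1, 2, 0, 3, 1, 1]
Σy = 8, Σy² = 16, M = 7
μ = 8/7 = 8/7,  σ² = 16/7 − (8/7)² = 48/49
E[Z_0] = 3
E[Z_1] = 8/7·E[Z_0] = 24/7
E[Z_2] = 8/7·E[Z_1] = 192/49
E[Z_3] = 8/7·E[Z_2] = 1536/343
E[Z_4] = 8/7·E[Z_3] = 12288/2401
E[Z_5] = 8/7·E[Z_4] = 98304/16807
E[Z_6] = 8/7·E[Z_5] = 786432/117649
E[Z_7] = 8/7·E[Z_6] = 6291456/823543
E[Z_8] = 8/7·E[Z_7] = 50331648/5764801

50331648/5764801


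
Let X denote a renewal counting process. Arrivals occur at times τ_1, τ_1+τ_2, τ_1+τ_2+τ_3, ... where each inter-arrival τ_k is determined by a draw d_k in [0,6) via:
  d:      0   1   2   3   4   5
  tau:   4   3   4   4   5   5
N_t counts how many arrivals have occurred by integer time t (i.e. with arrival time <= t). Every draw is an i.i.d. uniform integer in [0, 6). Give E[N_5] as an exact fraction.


Inter-arrival values over d=0..5: [4, 3, 4, 4, 5, 5]
Each d has probability 1/6, so the pmf of τ is: f(3) = 1/6, f(4) = 1/2, f(5) = 1/3
Renewal equation for m(n) = E[N_n]: condition on τ_1 = k (if k <= n, one arrival plus a fresh copy on the remaining n−k steps): m(n) = F(n) + Σ_{k<=n} f(k)·m(n−k), where F(n) = P(τ <= n) and m(0) = 0
m(1) = F(1) = 0
m(2) = F(2) = 0
m(3) = F(3) = 1/6
m(4) = F(4) = 2/3
m(5) = F(5) = 1
E[N_5] = m(5) = 1

1


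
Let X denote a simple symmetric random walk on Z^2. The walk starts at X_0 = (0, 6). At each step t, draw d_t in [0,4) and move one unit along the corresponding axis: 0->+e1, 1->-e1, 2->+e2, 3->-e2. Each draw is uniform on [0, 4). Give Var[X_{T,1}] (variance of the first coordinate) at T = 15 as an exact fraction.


Outcome values over d=0..3: [1, -1, 0, 0]
Σy = 0, Σy² = 2, M = 4
μ = 0/4 = 0,  σ² = 2/4 − (0)² = 1/2
Independent increments: Var[X_15] = 15·σ² = 15·(1/2) = 15/2

15/2


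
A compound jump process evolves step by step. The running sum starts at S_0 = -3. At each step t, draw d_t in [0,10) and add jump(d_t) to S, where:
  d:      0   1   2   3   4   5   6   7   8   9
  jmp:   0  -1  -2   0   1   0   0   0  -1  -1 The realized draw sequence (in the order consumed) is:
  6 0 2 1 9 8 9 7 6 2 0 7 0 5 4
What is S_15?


t=0: S=-3, d=6, jump=0, S_1=-3
t=1: S=-3, d=0, jump=0, S_2=-3
t=2: S=-3, d=2, jump=-2, S_3=-5
t=3: S=-5, d=1, jump=-1, S_4=-6
t=4: S=-6, d=9, jump=-1, S_5=-7
t=5: S=-7, d=8, jump=-1, S_6=-8
t=6: S=-8, d=9, jump=-1, S_7=-9
t=7: S=-9, d=7, jump=0, S_8=-9
t=8: S=-9, d=6, jump=0, S_9=-9
t=9: S=-9, d=2, jump=-2, S_10=-11
t=10: S=-11, d=0, jump=0, S_11=-11
t=11: S=-11, d=7, jump=0, S_12=-11
t=12: S=-11, d=0, jump=0, S_13=-11
t=13: S=-11, d=5, jump=0, S_14=-11
t=14: S=-11, d=4, jump=1, S_15=-10

-10


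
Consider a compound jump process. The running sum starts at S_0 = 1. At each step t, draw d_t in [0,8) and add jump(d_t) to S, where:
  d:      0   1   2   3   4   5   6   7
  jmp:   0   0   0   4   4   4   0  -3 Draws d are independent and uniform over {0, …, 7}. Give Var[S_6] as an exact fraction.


Outcome values over d=0..7: [0, 0, 0, 4, 4, 4, 0, -3]
Σy = 9, Σy² = 57, M = 8
μ = 9/8 = 9/8,  σ² = 57/8 − (9/8)² = 375/64
Independent increments: Var[S_6] = 6·σ² = 6·(375/64) = 1125/32

1125/32


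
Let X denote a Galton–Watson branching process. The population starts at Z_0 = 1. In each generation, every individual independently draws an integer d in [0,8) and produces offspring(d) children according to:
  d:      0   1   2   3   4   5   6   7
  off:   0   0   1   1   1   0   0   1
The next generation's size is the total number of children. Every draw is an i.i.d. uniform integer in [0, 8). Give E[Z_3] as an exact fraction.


Outcome values over d=0..7: [0, 0, 1, 1, 1, 0, 0, 1]
Σy = 4, Σy² = 4, M = 8
μ = 4/8 = 1/2,  σ² = 4/8 − (1/2)² = 1/4
E[Z_0] = 1
E[Z_1] = 1/2·E[Z_0] = 1/2
E[Z_2] = 1/2·E[Z_1] = 1/4
E[Z_3] = 1/2·E[Z_2] = 1/8

1/8


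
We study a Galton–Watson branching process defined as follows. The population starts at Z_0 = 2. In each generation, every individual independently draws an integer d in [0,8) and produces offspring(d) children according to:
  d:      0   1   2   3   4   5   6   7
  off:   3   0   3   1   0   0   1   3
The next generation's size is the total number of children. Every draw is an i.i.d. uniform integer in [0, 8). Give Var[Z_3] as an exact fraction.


3666663/131072

Outcome values over d=0..7: [3, 0, 3, 1, 0, 0, 1, 3]
Σy = 11, Σy² = 29, M = 8
μ = 11/8 = 11/8,  σ² = 29/8 − (11/8)² = 111/64
V_0 = 0, E_0 = 2
V_1 = 111/64·E_0 + (11/8)²·V_0 = 111/32;  E_1 = 11/4
V_2 = 111/64·E_1 + (11/8)²·V_1 = 23199/2048;  E_2 = 121/32
V_3 = 111/64·E_2 + (11/8)²·V_2 = 3666663/131072;  E_3 = 1331/256


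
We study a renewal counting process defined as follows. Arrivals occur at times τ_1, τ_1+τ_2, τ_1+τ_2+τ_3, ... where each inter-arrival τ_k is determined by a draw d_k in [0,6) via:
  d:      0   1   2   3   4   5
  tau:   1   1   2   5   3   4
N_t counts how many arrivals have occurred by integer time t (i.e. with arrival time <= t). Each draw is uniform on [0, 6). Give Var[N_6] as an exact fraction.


Inter-arrival values over d=0..5: [1, 1, 2, 5, 3, 4]
Each d has probability 1/6, so the pmf of τ is: f(1) = 1/3, f(2) = 1/6, f(3) = 1/6, f(4) = 1/6, f(5) = 1/6
Let p_n(j) = P(N_n = j), with p_0 = [1]. Condition on τ_1: p_n(0) = P(τ > n), and for j >= 1, p_n(j) = Σ_{k<=n} f(k)·p_{n−k}(j−1)
p_1 = [2/3, 1/3]  (j = 0..1)
p_2 = [1/2, 7/18, 1/9]  (j = 0..2)
p_3 = [1/3, 4/9, 5/27, 1/27]  (j = 0..3)
p_4 = [1/6, 17/36, 29/108, 13/162, 1/81]  (j = 0..4)
p_5 = [0, 17/36, 19/54, 5/36, 8/243, 1/243]  (j = 0..5)
p_6 = [0, 5/18, 31/72, 137/648, 16/243, 19/1458, 1/729]  (j = 0..6)
E[N_6] = Σ j·p_6(j) = 12305/5832;  E[N_6²] = Σ j²·p_6(j) = 31093/5832
Var[N_6] = 31093/5832 − (12305/5832)² = 29921351/34012224

29921351/34012224


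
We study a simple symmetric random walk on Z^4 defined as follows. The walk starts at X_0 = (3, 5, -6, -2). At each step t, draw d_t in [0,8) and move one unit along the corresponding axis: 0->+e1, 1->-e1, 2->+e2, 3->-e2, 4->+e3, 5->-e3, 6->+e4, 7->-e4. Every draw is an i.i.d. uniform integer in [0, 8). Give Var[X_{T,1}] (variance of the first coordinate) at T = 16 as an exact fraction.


4

Outcome values over d=0..7: [1, -1, 0, 0, 0, 0, 0, 0]
Σy = 0, Σy² = 2, M = 8
μ = 0/8 = 0,  σ² = 2/8 − (0)² = 1/4
Independent increments: Var[X_16] = 16·σ² = 16·(1/4) = 4


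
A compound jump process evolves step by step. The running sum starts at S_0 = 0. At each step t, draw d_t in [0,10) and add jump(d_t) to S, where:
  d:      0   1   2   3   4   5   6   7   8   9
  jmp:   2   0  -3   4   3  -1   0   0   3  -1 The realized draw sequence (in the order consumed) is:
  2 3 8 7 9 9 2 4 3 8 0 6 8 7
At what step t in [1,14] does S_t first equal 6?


9

t=0: S=0, d=2, jump=-3, S_1=-3
t=1: S=-3, d=3, jump=4, S_2=1
t=2: S=1, d=8, jump=3, S_3=4
t=3: S=4, d=7, jump=0, S_4=4
t=4: S=4, d=9, jump=-1, S_5=3
t=5: S=3, d=9, jump=-1, S_6=2
t=6: S=2, d=2, jump=-3, S_7=-1
t=7: S=-1, d=4, jump=3, S_8=2
t=8: S=2, d=3, jump=4, S_9=6
t=9: S=6, d=8, jump=3, S_10=9
t=10: S=9, d=0, jump=2, S_11=11
t=11: S=11, d=6, jump=0, S_12=11
t=12: S=11, d=8, jump=3, S_13=14
t=13: S=14, d=7, jump=0, S_14=14


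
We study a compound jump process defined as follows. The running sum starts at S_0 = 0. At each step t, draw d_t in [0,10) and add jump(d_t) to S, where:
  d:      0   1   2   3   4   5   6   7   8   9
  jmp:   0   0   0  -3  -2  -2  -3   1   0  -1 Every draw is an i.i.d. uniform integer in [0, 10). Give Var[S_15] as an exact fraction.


Outcome values over d=0..9: [0, 0, 0, -3, -2, -2, -3, 1, 0, -1]
Σy = -10, Σy² = 28, M = 10
μ = -10/10 = -1,  σ² = 28/10 − (-1)² = 9/5
Independent increments: Var[S_15] = 15·σ² = 15·(9/5) = 27

27


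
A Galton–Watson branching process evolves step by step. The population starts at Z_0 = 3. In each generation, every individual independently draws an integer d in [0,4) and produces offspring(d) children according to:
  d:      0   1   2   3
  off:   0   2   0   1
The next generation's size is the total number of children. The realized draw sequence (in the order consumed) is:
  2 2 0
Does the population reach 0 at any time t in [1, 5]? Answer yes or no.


yes

gen 0: Z_0=3, draws=[2, 2, 0], offspring=[0, 0, 0], Z_1=0
gen 1: Z_1=0, draws=[], offspring=[], Z_2=0
gen 2: Z_2=0, draws=[], offspring=[], Z_3=0
gen 3: Z_3=0, draws=[], offspring=[], Z_4=0
gen 4: Z_4=0, draws=[], offspring=[], Z_5=0


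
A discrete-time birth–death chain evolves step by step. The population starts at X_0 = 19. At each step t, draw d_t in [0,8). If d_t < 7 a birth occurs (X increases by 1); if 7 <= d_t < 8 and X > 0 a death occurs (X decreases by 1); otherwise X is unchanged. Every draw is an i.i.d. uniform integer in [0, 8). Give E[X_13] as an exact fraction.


X can drop by at most 1 per step and X_0 = 19 > T = 13, so X_t >= 19 − t >= 6 > 0 for every t <= 13: the floor at 0 (the 'and X > 0' condition) never binds. Hence X_13 = X_0 + Σ_{t<13} Y_t with i.i.d. increments Y_t = y(d_t) ∈ {+1, −1, 0}.
Outcome values over d=0..7: [1, 1, 1, 1, 1, 1, 1, -1]
Σy = 6, Σy² = 8, M = 8
μ = 6/8 = 3/4,  σ² = 8/8 − (3/4)² = 7/16
E[X_13] = 19 + 13·(3/4) = 115/4

115/4


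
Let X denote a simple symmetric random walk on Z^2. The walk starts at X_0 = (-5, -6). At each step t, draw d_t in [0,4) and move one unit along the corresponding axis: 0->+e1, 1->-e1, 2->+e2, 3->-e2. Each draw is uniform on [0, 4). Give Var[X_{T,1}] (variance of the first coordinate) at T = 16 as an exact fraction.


Outcome values over d=0..3: [1, -1, 0, 0]
Σy = 0, Σy² = 2, M = 4
μ = 0/4 = 0,  σ² = 2/4 − (0)² = 1/2
Independent increments: Var[X_16] = 16·σ² = 16·(1/2) = 8

8


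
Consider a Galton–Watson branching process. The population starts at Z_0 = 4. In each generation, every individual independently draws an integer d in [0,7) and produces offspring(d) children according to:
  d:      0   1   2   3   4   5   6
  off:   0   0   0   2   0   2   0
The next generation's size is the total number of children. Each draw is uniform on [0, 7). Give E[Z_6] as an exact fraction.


16384/117649

Outcome values over d=0..6: [0, 0, 0, 2, 0, 2, 0]
Σy = 4, Σy² = 8, M = 7
μ = 4/7 = 4/7,  σ² = 8/7 − (4/7)² = 40/49
E[Z_0] = 4
E[Z_1] = 4/7·E[Z_0] = 16/7
E[Z_2] = 4/7·E[Z_1] = 64/49
E[Z_3] = 4/7·E[Z_2] = 256/343
E[Z_4] = 4/7·E[Z_3] = 1024/2401
E[Z_5] = 4/7·E[Z_4] = 4096/16807
E[Z_6] = 4/7·E[Z_5] = 16384/117649


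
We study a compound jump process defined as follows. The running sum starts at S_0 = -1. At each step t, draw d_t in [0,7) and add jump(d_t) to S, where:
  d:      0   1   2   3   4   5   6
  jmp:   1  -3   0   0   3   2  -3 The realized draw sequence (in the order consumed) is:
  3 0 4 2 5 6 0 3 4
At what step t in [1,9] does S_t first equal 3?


3

t=0: S=-1, d=3, jump=0, S_1=-1
t=1: S=-1, d=0, jump=1, S_2=0
t=2: S=0, d=4, jump=3, S_3=3
t=3: S=3, d=2, jump=0, S_4=3
t=4: S=3, d=5, jump=2, S_5=5
t=5: S=5, d=6, jump=-3, S_6=2
t=6: S=2, d=0, jump=1, S_7=3
t=7: S=3, d=3, jump=0, S_8=3
t=8: S=3, d=4, jump=3, S_9=6


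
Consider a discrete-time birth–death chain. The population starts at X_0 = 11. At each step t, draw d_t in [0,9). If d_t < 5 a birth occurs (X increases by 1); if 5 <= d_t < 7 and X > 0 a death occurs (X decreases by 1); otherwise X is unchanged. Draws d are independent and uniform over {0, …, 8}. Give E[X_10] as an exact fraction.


X can drop by at most 1 per step and X_0 = 11 > T = 10, so X_t >= 11 − t >= 1 > 0 for every t <= 10: the floor at 0 (the 'and X > 0' condition) never binds. Hence X_10 = X_0 + Σ_{t<10} Y_t with i.i.d. increments Y_t = y(d_t) ∈ {+1, −1, 0}.
Outcome values over d=0..8: [1, 1, 1, 1, 1, -1, -1, 0, 0]
Σy = 3, Σy² = 7, M = 9
μ = 3/9 = 1/3,  σ² = 7/9 − (1/3)² = 2/3
E[X_10] = 11 + 10·(1/3) = 43/3

43/3


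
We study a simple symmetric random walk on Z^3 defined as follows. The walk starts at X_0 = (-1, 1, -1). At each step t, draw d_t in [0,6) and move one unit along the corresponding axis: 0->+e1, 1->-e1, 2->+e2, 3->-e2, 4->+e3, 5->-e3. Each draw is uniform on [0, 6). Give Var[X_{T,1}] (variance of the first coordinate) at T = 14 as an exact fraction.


14/3

Outcome values over d=0..5: [1, -1, 0, 0, 0, 0]
Σy = 0, Σy² = 2, M = 6
μ = 0/6 = 0,  σ² = 2/6 − (0)² = 1/3
Independent increments: Var[X_14] = 14·σ² = 14·(1/3) = 14/3


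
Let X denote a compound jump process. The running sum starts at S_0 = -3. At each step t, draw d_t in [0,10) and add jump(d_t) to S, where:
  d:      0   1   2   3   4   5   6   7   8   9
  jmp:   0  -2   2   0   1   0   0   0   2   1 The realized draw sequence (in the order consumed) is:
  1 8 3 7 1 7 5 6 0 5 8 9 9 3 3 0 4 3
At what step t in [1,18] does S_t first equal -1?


t=0: S=-3, d=1, jump=-2, S_1=-5
t=1: S=-5, d=8, jump=2, S_2=-3
t=2: S=-3, d=3, jump=0, S_3=-3
t=3: S=-3, d=7, jump=0, S_4=-3
t=4: S=-3, d=1, jump=-2, S_5=-5
t=5: S=-5, d=7, jump=0, S_6=-5
t=6: S=-5, d=5, jump=0, S_7=-5
t=7: S=-5, d=6, jump=0, S_8=-5
t=8: S=-5, d=0, jump=0, S_9=-5
t=9: S=-5, d=5, jump=0, S_10=-5
t=10: S=-5, d=8, jump=2, S_11=-3
t=11: S=-3, d=9, jump=1, S_12=-2
t=12: S=-2, d=9, jump=1, S_13=-1
t=13: S=-1, d=3, jump=0, S_14=-1
t=14: S=-1, d=3, jump=0, S_15=-1
t=15: S=-1, d=0, jump=0, S_16=-1
t=16: S=-1, d=4, jump=1, S_17=0
t=17: S=0, d=3, jump=0, S_18=0

13


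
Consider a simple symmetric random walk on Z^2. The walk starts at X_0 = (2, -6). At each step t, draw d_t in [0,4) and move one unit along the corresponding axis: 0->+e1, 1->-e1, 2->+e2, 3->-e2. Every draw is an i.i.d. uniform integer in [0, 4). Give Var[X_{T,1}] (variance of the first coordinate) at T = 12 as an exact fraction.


Outcome values over d=0..3: [1, -1, 0, 0]
Σy = 0, Σy² = 2, M = 4
μ = 0/4 = 0,  σ² = 2/4 − (0)² = 1/2
Independent increments: Var[X_12] = 12·σ² = 12·(1/2) = 6

6


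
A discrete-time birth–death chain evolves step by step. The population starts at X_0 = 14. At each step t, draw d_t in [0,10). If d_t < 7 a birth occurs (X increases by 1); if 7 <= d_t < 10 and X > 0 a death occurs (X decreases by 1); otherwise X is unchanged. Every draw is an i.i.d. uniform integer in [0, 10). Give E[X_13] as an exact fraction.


X can drop by at most 1 per step and X_0 = 14 > T = 13, so X_t >= 14 − t >= 1 > 0 for every t <= 13: the floor at 0 (the 'and X > 0' condition) never binds. Hence X_13 = X_0 + Σ_{t<13} Y_t with i.i.d. increments Y_t = y(d_t) ∈ {+1, −1, 0}.
Outcome values over d=0..9: [1, 1, 1, 1, 1, 1, 1, -1, -1, -1]
Σy = 4, Σy² = 10, M = 10
μ = 4/10 = 2/5,  σ² = 10/10 − (2/5)² = 21/25
E[X_13] = 14 + 13·(2/5) = 96/5

96/5


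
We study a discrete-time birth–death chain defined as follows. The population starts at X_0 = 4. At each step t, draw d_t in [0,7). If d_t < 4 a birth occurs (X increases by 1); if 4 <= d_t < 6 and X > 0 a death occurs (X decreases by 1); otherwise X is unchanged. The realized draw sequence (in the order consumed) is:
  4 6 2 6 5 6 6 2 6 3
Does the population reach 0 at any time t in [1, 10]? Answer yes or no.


t=0: X=4, d=4 → death, X_1=3
t=1: X=3, d=6 → hold, X_2=3
t=2: X=3, d=2 → birth, X_3=4
t=3: X=4, d=6 → hold, X_4=4
t=4: X=4, d=5 → death, X_5=3
t=5: X=3, d=6 → hold, X_6=3
t=6: X=3, d=6 → hold, X_7=3
t=7: X=3, d=2 → birth, X_8=4
t=8: X=4, d=6 → hold, X_9=4
t=9: X=4, d=3 → birth, X_10=5

no


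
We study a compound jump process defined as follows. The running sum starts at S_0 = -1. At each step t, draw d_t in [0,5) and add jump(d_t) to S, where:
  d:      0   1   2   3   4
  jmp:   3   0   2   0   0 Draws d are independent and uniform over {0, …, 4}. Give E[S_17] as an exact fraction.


16

Outcome values over d=0..4: [3, 0, 2, 0, 0]
Σy = 5, Σy² = 13, M = 5
μ = 5/5 = 1,  σ² = 13/5 − (1)² = 8/5
E[S_17] = -1 + 17·(1) = 16


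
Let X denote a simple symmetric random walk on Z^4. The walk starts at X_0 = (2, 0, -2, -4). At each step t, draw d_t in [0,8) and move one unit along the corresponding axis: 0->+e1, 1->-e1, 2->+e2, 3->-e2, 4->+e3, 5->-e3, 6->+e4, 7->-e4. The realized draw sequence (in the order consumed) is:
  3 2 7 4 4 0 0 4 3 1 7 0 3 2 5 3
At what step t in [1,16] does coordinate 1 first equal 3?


6

t=0: X=(2, 0, -2, -4), d=3 → -e2, X_1=(2, -1, -2, -4)
t=1: X=(2, -1, -2, -4), d=2 → +e2, X_2=(2, 0, -2, -4)
t=2: X=(2, 0, -2, -4), d=7 → -e4, X_3=(2, 0, -2, -5)
t=3: X=(2, 0, -2, -5), d=4 → +e3, X_4=(2, 0, -1, -5)
t=4: X=(2, 0, -1, -5), d=4 → +e3, X_5=(2, 0, 0, -5)
t=5: X=(2, 0, 0, -5), d=0 → +e1, X_6=(3, 0, 0, -5)
t=6: X=(3, 0, 0, -5), d=0 → +e1, X_7=(4, 0, 0, -5)
t=7: X=(4, 0, 0, -5), d=4 → +e3, X_8=(4, 0, 1, -5)
t=8: X=(4, 0, 1, -5), d=3 → -e2, X_9=(4, -1, 1, -5)
t=9: X=(4, -1, 1, -5), d=1 → -e1, X_10=(3, -1, 1, -5)
t=10: X=(3, -1, 1, -5), d=7 → -e4, X_11=(3, -1, 1, -6)
t=11: X=(3, -1, 1, -6), d=0 → +e1, X_12=(4, -1, 1, -6)
t=12: X=(4, -1, 1, -6), d=3 → -e2, X_13=(4, -2, 1, -6)
t=13: X=(4, -2, 1, -6), d=2 → +e2, X_14=(4, -1, 1, -6)
t=14: X=(4, -1, 1, -6), d=5 → -e3, X_15=(4, -1, 0, -6)
t=15: X=(4, -1, 0, -6), d=3 → -e2, X_16=(4, -2, 0, -6)


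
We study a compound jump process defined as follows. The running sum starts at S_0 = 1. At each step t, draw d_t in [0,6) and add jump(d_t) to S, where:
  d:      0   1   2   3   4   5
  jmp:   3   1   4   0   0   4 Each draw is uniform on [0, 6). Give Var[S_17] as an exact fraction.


51

Outcome values over d=0..5: [3, 1, 4, 0, 0, 4]
Σy = 12, Σy² = 42, M = 6
μ = 12/6 = 2,  σ² = 42/6 − (2)² = 3
Independent increments: Var[S_17] = 17·σ² = 17·(3) = 51


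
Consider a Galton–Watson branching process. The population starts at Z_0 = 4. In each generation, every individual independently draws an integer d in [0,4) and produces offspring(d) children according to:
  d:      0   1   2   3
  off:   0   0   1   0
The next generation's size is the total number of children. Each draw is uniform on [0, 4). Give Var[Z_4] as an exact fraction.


Outcome values over d=0..3: [0, 0, 1, 0]
Σy = 1, Σy² = 1, M = 4
μ = 1/4 = 1/4,  σ² = 1/4 − (1/4)² = 3/16
V_0 = 0, E_0 = 4
V_1 = 3/16·E_0 + (1/4)²·V_0 = 3/4;  E_1 = 1
V_2 = 3/16·E_1 + (1/4)²·V_1 = 15/64;  E_2 = 1/4
V_3 = 3/16·E_2 + (1/4)²·V_2 = 63/1024;  E_3 = 1/16
V_4 = 3/16·E_3 + (1/4)²·V_3 = 255/16384;  E_4 = 1/64

255/16384


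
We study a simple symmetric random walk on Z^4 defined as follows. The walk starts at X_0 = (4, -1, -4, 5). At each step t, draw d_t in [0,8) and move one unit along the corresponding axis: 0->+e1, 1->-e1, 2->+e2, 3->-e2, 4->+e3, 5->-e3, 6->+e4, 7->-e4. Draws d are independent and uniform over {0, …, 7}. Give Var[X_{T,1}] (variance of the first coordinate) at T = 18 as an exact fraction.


Outcome values over d=0..7: [1, -1, 0, 0, 0, 0, 0, 0]
Σy = 0, Σy² = 2, M = 8
μ = 0/8 = 0,  σ² = 2/8 − (0)² = 1/4
Independent increments: Var[X_18] = 18·σ² = 18·(1/4) = 9/2

9/2


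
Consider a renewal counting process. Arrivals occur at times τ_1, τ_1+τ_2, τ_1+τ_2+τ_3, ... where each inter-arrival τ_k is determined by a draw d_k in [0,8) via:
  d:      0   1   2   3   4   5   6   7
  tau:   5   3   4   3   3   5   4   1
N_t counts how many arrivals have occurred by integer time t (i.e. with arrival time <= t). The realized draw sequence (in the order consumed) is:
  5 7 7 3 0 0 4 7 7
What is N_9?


draw d_1=5: τ_1=5, arrival time A_1=5
draw d_2=7: τ_2=1, arrival time A_2=6
draw d_3=7: τ_3=1, arrival time A_3=7
draw d_4=3: τ_4=3, arrival time A_4=10
draw d_5=0: τ_5=5, arrival time A_5=15
draw d_6=0: τ_6=5, arrival time A_6=20
draw d_7=4: τ_7=3, arrival time A_7=23
draw d_8=7: τ_8=1, arrival time A_8=24
draw d_9=7: τ_9=1, arrival time A_9=25
N_t over t=0..9: 0:0 1:0 2:0 3:0 4:0 5:1 6:2 7:3 8:3 9:3

3


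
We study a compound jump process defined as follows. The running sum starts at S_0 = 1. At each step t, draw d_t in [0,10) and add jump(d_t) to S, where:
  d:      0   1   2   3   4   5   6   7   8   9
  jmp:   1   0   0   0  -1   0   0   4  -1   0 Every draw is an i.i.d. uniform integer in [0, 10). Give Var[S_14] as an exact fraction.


1267/50

Outcome values over d=0..9: [1, 0, 0, 0, -1, 0, 0, 4, -1, 0]
Σy = 3, Σy² = 19, M = 10
μ = 3/10 = 3/10,  σ² = 19/10 − (3/10)² = 181/100
Independent increments: Var[S_14] = 14·σ² = 14·(181/100) = 1267/50


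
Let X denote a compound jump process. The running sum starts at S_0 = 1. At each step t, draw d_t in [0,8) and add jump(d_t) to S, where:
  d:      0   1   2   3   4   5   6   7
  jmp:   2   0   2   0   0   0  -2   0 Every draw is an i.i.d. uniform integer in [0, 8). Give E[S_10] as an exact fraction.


7/2

Outcome values over d=0..7: [2, 0, 2, 0, 0, 0, -2, 0]
Σy = 2, Σy² = 12, M = 8
μ = 2/8 = 1/4,  σ² = 12/8 − (1/4)² = 23/16
E[S_10] = 1 + 10·(1/4) = 7/2


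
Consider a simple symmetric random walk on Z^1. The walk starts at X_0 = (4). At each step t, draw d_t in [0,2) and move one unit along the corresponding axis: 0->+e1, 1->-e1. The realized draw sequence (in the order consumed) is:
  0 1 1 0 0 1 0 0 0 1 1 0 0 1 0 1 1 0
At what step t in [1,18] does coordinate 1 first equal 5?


t=0: X=(4), d=0 → +e1, X_1=(5)
t=1: X=(5), d=1 → -e1, X_2=(4)
t=2: X=(4), d=1 → -e1, X_3=(3)
t=3: X=(3), d=0 → +e1, X_4=(4)
t=4: X=(4), d=0 → +e1, X_5=(5)
t=5: X=(5), d=1 → -e1, X_6=(4)
t=6: X=(4), d=0 → +e1, X_7=(5)
t=7: X=(5), d=0 → +e1, X_8=(6)
t=8: X=(6), d=0 → +e1, X_9=(7)
t=9: X=(7), d=1 → -e1, X_10=(6)
t=10: X=(6), d=1 → -e1, X_11=(5)
t=11: X=(5), d=0 → +e1, X_12=(6)
t=12: X=(6), d=0 → +e1, X_13=(7)
t=13: X=(7), d=1 → -e1, X_14=(6)
t=14: X=(6), d=0 → +e1, X_15=(7)
t=15: X=(7), d=1 → -e1, X_16=(6)
t=16: X=(6), d=1 → -e1, X_17=(5)
t=17: X=(5), d=0 → +e1, X_18=(6)

1


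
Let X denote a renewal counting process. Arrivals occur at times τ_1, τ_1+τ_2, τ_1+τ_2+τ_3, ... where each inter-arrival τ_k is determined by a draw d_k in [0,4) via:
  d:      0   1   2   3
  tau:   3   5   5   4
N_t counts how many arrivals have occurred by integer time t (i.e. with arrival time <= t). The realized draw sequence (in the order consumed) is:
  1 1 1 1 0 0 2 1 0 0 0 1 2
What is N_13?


draw d_1=1: τ_1=5, arrival time A_1=5
draw d_2=1: τ_2=5, arrival time A_2=10
draw d_3=1: τ_3=5, arrival time A_3=15
draw d_4=1: τ_4=5, arrival time A_4=20
draw d_5=0: τ_5=3, arrival time A_5=23
draw d_6=0: τ_6=3, arrival time A_6=26
draw d_7=2: τ_7=5, arrival time A_7=31
draw d_8=1: τ_8=5, arrival time A_8=36
draw d_9=0: τ_9=3, arrival time A_9=39
draw d_10=0: τ_10=3, arrival time A_10=42
draw d_11=0: τ_11=3, arrival time A_11=45
draw d_12=1: τ_12=5, arrival time A_12=50
draw d_13=2: τ_13=5, arrival time A_13=55
N_t over t=0..13: 0:0 1:0 2:0 3:0 4:0 5:1 6:1 7:1 8:1 9:1 10:2 11:2 12:2 13:2

2


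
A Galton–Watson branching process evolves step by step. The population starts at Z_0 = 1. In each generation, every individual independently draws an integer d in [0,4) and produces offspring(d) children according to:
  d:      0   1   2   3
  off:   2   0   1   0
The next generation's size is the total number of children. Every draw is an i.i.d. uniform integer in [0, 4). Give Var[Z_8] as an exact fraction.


Outcome values over d=0..3: [2, 0, 1, 0]
Σy = 3, Σy² = 5, M = 4
μ = 3/4 = 3/4,  σ² = 5/4 − (3/4)² = 11/16
V_0 = 0, E_0 = 1
V_1 = 11/16·E_0 + (3/4)²·V_0 = 11/16;  E_1 = 3/4
V_2 = 11/16·E_1 + (3/4)²·V_1 = 231/256;  E_2 = 9/16
V_3 = 11/16·E_2 + (3/4)²·V_2 = 3663/4096;  E_3 = 27/64
V_4 = 11/16·E_3 + (3/4)²·V_3 = 51975/65536;  E_4 = 81/256
V_5 = 11/16·E_4 + (3/4)²·V_4 = 695871/1048576;  E_5 = 243/1024
V_6 = 11/16·E_5 + (3/4)²·V_5 = 8999991/16777216;  E_6 = 729/4096
V_7 = 11/16·E_6 + (3/4)²·V_6 = 113845743/268435456;  E_7 = 2187/16384
V_8 = 11/16·E_7 + (3/4)²·V_7 = 1418761575/4294967296;  E_8 = 6561/65536

1418761575/4294967296


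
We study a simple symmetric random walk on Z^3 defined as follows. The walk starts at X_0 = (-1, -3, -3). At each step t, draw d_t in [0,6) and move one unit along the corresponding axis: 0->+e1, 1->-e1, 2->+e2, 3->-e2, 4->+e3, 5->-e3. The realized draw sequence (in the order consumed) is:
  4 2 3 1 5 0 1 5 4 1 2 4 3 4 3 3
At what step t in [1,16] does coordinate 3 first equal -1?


14

t=0: X=(-1, -3, -3), d=4 → +e3, X_1=(-1, -3, -2)
t=1: X=(-1, -3, -2), d=2 → +e2, X_2=(-1, -2, -2)
t=2: X=(-1, -2, -2), d=3 → -e2, X_3=(-1, -3, -2)
t=3: X=(-1, -3, -2), d=1 → -e1, X_4=(-2, -3, -2)
t=4: X=(-2, -3, -2), d=5 → -e3, X_5=(-2, -3, -3)
t=5: X=(-2, -3, -3), d=0 → +e1, X_6=(-1, -3, -3)
t=6: X=(-1, -3, -3), d=1 → -e1, X_7=(-2, -3, -3)
t=7: X=(-2, -3, -3), d=5 → -e3, X_8=(-2, -3, -4)
t=8: X=(-2, -3, -4), d=4 → +e3, X_9=(-2, -3, -3)
t=9: X=(-2, -3, -3), d=1 → -e1, X_10=(-3, -3, -3)
t=10: X=(-3, -3, -3), d=2 → +e2, X_11=(-3, -2, -3)
t=11: X=(-3, -2, -3), d=4 → +e3, X_12=(-3, -2, -2)
t=12: X=(-3, -2, -2), d=3 → -e2, X_13=(-3, -3, -2)
t=13: X=(-3, -3, -2), d=4 → +e3, X_14=(-3, -3, -1)
t=14: X=(-3, -3, -1), d=3 → -e2, X_15=(-3, -4, -1)
t=15: X=(-3, -4, -1), d=3 → -e2, X_16=(-3, -5, -1)


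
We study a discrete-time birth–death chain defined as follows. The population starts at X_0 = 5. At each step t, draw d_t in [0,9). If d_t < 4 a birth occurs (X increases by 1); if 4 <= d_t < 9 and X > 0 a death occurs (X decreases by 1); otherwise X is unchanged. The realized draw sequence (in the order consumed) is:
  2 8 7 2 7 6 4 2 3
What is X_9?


4

t=0: X=5, d=2 → birth, X_1=6
t=1: X=6, d=8 → death, X_2=5
t=2: X=5, d=7 → death, X_3=4
t=3: X=4, d=2 → birth, X_4=5
t=4: X=5, d=7 → death, X_5=4
t=5: X=4, d=6 → death, X_6=3
t=6: X=3, d=4 → death, X_7=2
t=7: X=2, d=2 → birth, X_8=3
t=8: X=3, d=3 → birth, X_9=4


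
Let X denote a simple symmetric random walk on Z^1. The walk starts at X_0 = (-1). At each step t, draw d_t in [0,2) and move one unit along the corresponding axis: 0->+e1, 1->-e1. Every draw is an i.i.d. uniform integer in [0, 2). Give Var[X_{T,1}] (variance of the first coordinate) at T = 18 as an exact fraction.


18

Outcome values over d=0..1: [1, -1]
Σy = 0, Σy² = 2, M = 2
μ = 0/2 = 0,  σ² = 2/2 − (0)² = 1
Independent increments: Var[X_18] = 18·σ² = 18·(1) = 18


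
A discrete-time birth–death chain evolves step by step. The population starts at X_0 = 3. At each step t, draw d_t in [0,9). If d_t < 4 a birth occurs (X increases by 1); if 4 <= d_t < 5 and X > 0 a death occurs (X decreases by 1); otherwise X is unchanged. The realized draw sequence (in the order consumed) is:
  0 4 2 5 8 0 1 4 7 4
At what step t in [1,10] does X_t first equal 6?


7

t=0: X=3, d=0 → birth, X_1=4
t=1: X=4, d=4 → death, X_2=3
t=2: X=3, d=2 → birth, X_3=4
t=3: X=4, d=5 → hold, X_4=4
t=4: X=4, d=8 → hold, X_5=4
t=5: X=4, d=0 → birth, X_6=5
t=6: X=5, d=1 → birth, X_7=6
t=7: X=6, d=4 → death, X_8=5
t=8: X=5, d=7 → hold, X_9=5
t=9: X=5, d=4 → death, X_10=4


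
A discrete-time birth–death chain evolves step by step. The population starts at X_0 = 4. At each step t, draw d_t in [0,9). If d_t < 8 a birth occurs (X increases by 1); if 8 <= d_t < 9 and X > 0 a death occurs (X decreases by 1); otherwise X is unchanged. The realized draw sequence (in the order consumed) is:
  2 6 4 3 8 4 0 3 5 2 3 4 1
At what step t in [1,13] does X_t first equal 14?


12

t=0: X=4, d=2 → birth, X_1=5
t=1: X=5, d=6 → birth, X_2=6
t=2: X=6, d=4 → birth, X_3=7
t=3: X=7, d=3 → birth, X_4=8
t=4: X=8, d=8 → death, X_5=7
t=5: X=7, d=4 → birth, X_6=8
t=6: X=8, d=0 → birth, X_7=9
t=7: X=9, d=3 → birth, X_8=10
t=8: X=10, d=5 → birth, X_9=11
t=9: X=11, d=2 → birth, X_10=12
t=10: X=12, d=3 → birth, X_11=13
t=11: X=13, d=4 → birth, X_12=14
t=12: X=14, d=1 → birth, X_13=15


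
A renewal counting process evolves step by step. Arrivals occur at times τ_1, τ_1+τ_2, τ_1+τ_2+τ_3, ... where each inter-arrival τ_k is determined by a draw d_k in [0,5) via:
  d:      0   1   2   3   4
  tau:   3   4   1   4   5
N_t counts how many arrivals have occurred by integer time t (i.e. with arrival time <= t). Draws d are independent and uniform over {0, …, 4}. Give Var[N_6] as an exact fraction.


Inter-arrival values over d=0..4: [3, 4, 1, 4, 5]
Each d has probability 1/5, so the pmf of τ is: f(1) = 1/5, f(3) = 1/5, f(4) = 2/5, f(5) = 1/5
Let p_n(j) = P(N_n = j), with p_0 = [1]. Condition on τ_1: p_n(0) = P(τ > n), and for j >= 1, p_n(j) = Σ_{k<=n} f(k)·p_{n−k}(j−1)
p_1 = [4/5, 1/5]  (j = 0..1)
p_2 = [4/5, 4/25, 1/25]  (j = 0..2)
p_3 = [3/5, 9/25, 4/125, 1/125]  (j = 0..3)
p_4 = [1/5, 17/25, 14/125, 4/625, 1/625]  (j = 0..4)
p_5 = [0, 18/25, 31/125, 19/625, 4/3125, 1/3125]  (j = 0..5)
p_6 = [0, 3/5, 8/25, 9/125, 24/3125, 4/15625, 1/15625]  (j = 0..6)
E[N_6] = Σ j·p_6(j) = 23256/15625;  E[N_6²] = Σ j²·p_6(j) = 41556/15625
Var[N_6] = 41556/15625 − (23256/15625)² = 108470964/244140625

108470964/244140625


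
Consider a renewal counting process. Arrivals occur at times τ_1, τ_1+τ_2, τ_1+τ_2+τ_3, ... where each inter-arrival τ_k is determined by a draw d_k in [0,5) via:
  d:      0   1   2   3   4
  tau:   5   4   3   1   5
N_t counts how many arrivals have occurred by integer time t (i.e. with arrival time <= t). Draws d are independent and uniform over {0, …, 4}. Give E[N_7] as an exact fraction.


Inter-arrival values over d=0..4: [5, 4, 3, 1, 5]
Each d has probability 1/5, so the pmf of τ is: f(1) = 1/5, f(3) = 1/5, f(4) = 1/5, f(5) = 2/5
Renewal equation for m(n) = E[N_n]: condition on τ_1 = k (if k <= n, one arrival plus a fresh copy on the remaining n−k steps): m(n) = F(n) + Σ_{k<=n} f(k)·m(n−k), where F(n) = P(τ <= n) and m(0) = 0
m(1) = F(1) = 1/5
m(2) = F(2) + f(1)·m(1) = 1/5 + 1/5·1/5 = 6/25
m(3) = F(3) + f(1)·m(2) = 2/5 + 1/5·6/25 = 56/125
m(4) = F(4) + f(1)·m(3) + f(3)·m(1) = 3/5 + 1/5·56/125 + 1/5·1/5 = 456/625
m(5) = F(5) + f(1)·m(4) + f(3)·m(2) + f(4)·m(1) = 1 + 1/5·456/625 + 1/5·6/25 + 1/5·1/5 = 3856/3125
m(6) = F(6) + f(1)·m(5) + f(3)·m(3) + f(4)·m(2) + f(5)·m(1) = 1 + 1/5·3856/3125 + 1/5·56/125 + 1/5·6/25 + 2/5·1/5 = 22881/15625
m(7) = F(7) + f(1)·m(6) + f(3)·m(4) + f(4)·m(3) + f(5)·m(2) = 1 + 1/5·22881/15625 + 1/5·456/625 + 1/5·56/125 + 2/5·6/25 = 126906/78125
E[N_7] = m(7) = 126906/78125

126906/78125


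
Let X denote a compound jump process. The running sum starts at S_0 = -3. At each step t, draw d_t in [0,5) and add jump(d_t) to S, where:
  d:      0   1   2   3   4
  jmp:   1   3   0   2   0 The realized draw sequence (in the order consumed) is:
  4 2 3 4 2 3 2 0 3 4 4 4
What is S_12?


t=0: S=-3, d=4, jump=0, S_1=-3
t=1: S=-3, d=2, jump=0, S_2=-3
t=2: S=-3, d=3, jump=2, S_3=-1
t=3: S=-1, d=4, jump=0, S_4=-1
t=4: S=-1, d=2, jump=0, S_5=-1
t=5: S=-1, d=3, jump=2, S_6=1
t=6: S=1, d=2, jump=0, S_7=1
t=7: S=1, d=0, jump=1, S_8=2
t=8: S=2, d=3, jump=2, S_9=4
t=9: S=4, d=4, jump=0, S_10=4
t=10: S=4, d=4, jump=0, S_11=4
t=11: S=4, d=4, jump=0, S_12=4

4


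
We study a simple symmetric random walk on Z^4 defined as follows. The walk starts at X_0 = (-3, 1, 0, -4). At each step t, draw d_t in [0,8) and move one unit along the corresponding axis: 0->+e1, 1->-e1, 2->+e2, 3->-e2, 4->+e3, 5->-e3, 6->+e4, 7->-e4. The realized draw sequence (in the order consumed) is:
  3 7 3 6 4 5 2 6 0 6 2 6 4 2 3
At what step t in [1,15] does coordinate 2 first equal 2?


14

t=0: X=(-3, 1, 0, -4), d=3 → -e2, X_1=(-3, 0, 0, -4)
t=1: X=(-3, 0, 0, -4), d=7 → -e4, X_2=(-3, 0, 0, -5)
t=2: X=(-3, 0, 0, -5), d=3 → -e2, X_3=(-3, -1, 0, -5)
t=3: X=(-3, -1, 0, -5), d=6 → +e4, X_4=(-3, -1, 0, -4)
t=4: X=(-3, -1, 0, -4), d=4 → +e3, X_5=(-3, -1, 1, -4)
t=5: X=(-3, -1, 1, -4), d=5 → -e3, X_6=(-3, -1, 0, -4)
t=6: X=(-3, -1, 0, -4), d=2 → +e2, X_7=(-3, 0, 0, -4)
t=7: X=(-3, 0, 0, -4), d=6 → +e4, X_8=(-3, 0, 0, -3)
t=8: X=(-3, 0, 0, -3), d=0 → +e1, X_9=(-2, 0, 0, -3)
t=9: X=(-2, 0, 0, -3), d=6 → +e4, X_10=(-2, 0, 0, -2)
t=10: X=(-2, 0, 0, -2), d=2 → +e2, X_11=(-2, 1, 0, -2)
t=11: X=(-2, 1, 0, -2), d=6 → +e4, X_12=(-2, 1, 0, -1)
t=12: X=(-2, 1, 0, -1), d=4 → +e3, X_13=(-2, 1, 1, -1)
t=13: X=(-2, 1, 1, -1), d=2 → +e2, X_14=(-2, 2, 1, -1)
t=14: X=(-2, 2, 1, -1), d=3 → -e2, X_15=(-2, 1, 1, -1)
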